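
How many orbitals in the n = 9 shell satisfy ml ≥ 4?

With n = 9 the allowed l are 0, 1, …, 8.
The (l, ml) pairs meeting ml ≥ 4 give: l=4 → 1; l=5 → 2; l=6 → 3; l=7 → 4; l=8 → 5.
Total orbitals: 1 + 2 + 3 + 4 + 5 = 15.

15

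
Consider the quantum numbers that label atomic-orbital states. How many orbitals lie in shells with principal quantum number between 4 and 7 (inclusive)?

126

Shell n has n² orbitals: 4²=16 + 5²=25 + 6²=36 + 7²=49 = 126 orbitals.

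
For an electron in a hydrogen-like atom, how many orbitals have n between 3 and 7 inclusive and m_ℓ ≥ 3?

20

Per-shell orbital counts meeting the constraint:
n=4 → 1; n=5 → 3; n=6 → 6; n=7 → 10.
Total orbitals: 1 + 3 + 6 + 10 = 20.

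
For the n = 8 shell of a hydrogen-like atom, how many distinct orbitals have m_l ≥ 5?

6

For n = 8, l ranges over 0 … 7.
Orbitals with m_l ≥ 5, by l: l=5 → 1; l=6 → 2; l=7 → 3.
Total orbitals: 1 + 2 + 3 = 6.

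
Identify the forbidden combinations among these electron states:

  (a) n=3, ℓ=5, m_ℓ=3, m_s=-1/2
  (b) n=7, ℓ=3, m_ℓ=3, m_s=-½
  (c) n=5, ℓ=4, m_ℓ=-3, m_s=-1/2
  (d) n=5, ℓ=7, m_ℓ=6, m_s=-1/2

(a) and (d)

(a) has ℓ = 5 ≥ n = 3, violating 0 ≤ ℓ ≤ n−1.
(d) has ℓ = 7 ≥ n = 5, violating 0 ≤ ℓ ≤ n−1.
The remaining sets (b), (c) satisfy all four rules.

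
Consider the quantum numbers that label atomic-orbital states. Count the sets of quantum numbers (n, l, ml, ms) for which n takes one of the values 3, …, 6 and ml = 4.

Per-shell orbital counts meeting the constraint:
n=5 → 1; n=6 → 2.
Orbitals: 1 + 2 = 3. Including both spin states (ms = ±1/2) gives 2 × 3 = 6 states.

6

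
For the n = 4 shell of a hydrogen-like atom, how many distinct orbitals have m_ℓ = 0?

Go through ℓ = 0, …, 3 (the values permitted for n = 4).
Per ℓ-value: ℓ=0 → 1; ℓ=1 → 1; ℓ=2 → 1; ℓ=3 → 1.
Total orbitals: 1 + 1 + 1 + 1 = 4.

4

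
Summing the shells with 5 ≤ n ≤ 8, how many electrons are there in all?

348

Shell n has n² orbitals: 5²=25 + 6²=36 + 7²=49 + 8²=64 = 174 orbitals.
Two spin states per orbital: 2 × 174 = 348 electrons.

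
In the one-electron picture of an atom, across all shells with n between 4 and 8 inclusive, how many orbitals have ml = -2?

Go shell by shell, enumerating (l, ml) with ml = -2:
n=4 → 2; n=5 → 3; n=6 → 4; n=7 → 5; n=8 → 6.
Total orbitals: 2 + 3 + 4 + 5 + 6 = 20.

20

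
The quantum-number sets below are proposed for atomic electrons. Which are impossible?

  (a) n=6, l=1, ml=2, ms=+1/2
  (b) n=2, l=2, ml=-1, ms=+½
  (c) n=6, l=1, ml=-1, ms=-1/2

(a) has |ml| = 2 > l = 1, violating −l ≤ ml ≤ l.
(b) has l = 2 ≥ n = 2, violating 0 ≤ l ≤ n−1.
The remaining set (c) satisfies all four rules.

(a) and (b)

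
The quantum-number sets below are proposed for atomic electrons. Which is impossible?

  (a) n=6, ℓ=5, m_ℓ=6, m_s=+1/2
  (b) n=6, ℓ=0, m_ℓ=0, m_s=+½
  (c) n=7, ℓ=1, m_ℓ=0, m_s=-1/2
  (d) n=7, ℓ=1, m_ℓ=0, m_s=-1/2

(a) has |m_ℓ| = 6 > ℓ = 5, violating −ℓ ≤ m_ℓ ≤ ℓ.
The remaining sets (b), (c), (d) satisfy all four rules.

(a)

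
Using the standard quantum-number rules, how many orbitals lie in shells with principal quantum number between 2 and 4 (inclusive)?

Shell n has n² orbitals: 2²=4 + 3²=9 + 4²=16 = 29 orbitals.

29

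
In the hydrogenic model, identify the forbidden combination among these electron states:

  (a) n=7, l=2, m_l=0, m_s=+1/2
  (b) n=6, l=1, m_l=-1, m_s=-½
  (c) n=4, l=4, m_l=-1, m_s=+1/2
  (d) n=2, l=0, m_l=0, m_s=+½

(c)

(c) has l = 4 ≥ n = 4, violating 0 ≤ l ≤ n−1.
The remaining sets (a), (b), (d) satisfy all four rules.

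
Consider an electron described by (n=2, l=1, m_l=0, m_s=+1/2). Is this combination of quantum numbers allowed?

n = 2 is a positive integer. l = 1 satisfies 0 ≤ l ≤ n−1 = 1. m_l = 0 lies in the range −l … +l (here −1 … 1). m_s = +1/2 is one of ±1/2.
All four constraints are satisfied.

Allowed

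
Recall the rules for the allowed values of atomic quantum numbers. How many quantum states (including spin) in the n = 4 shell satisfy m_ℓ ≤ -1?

12

With n = 4 the allowed ℓ are 0, 1, …, 3.
Per ℓ-value: ℓ=1 → 1; ℓ=2 → 2; ℓ=3 → 3.
Orbitals: 1 + 2 + 3 = 6. Each orbital carries two spin states, so 6 × 2 = 12 states.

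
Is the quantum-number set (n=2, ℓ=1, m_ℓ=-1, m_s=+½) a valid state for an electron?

Valid

n = 2 is a positive integer. ℓ = 1 satisfies 0 ≤ ℓ ≤ n−1 = 1. m_ℓ = -1 lies in the range −ℓ … +ℓ (here −1 … 1). m_s = +1/2 is one of ±1/2.
All four constraints are satisfied.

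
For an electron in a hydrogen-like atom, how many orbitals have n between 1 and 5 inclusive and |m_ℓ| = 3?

6

Go shell by shell, enumerating (ℓ, m_ℓ) with |m_ℓ| = 3:
n=4 → 2; n=5 → 4.
Total orbitals: 2 + 4 = 6.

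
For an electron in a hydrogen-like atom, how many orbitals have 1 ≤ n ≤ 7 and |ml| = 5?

Treat each shell separately and count matching orbitals:
n=6 → 2; n=7 → 4.
Total orbitals: 2 + 4 = 6.

6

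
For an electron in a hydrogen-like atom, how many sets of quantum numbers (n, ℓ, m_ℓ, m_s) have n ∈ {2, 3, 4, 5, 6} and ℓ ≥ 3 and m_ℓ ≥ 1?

Treat each shell separately and count matching orbitals:
n=4 → 3; n=5 → 7; n=6 → 12.
Orbitals: 3 + 7 + 12 = 22. Including both spin states (m_s = ±1/2) gives 2 × 22 = 44 states.

44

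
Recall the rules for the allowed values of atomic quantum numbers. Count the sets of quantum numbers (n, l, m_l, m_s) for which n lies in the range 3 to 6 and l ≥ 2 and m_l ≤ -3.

Go shell by shell, enumerating (l, m_l) with l ≥ 2 and m_l ≤ -3:
n=4 → 1; n=5 → 3; n=6 → 6.
Orbitals: 1 + 3 + 6 = 10. Including both spin states (m_s = ±1/2) gives 2 × 10 = 20 states.

20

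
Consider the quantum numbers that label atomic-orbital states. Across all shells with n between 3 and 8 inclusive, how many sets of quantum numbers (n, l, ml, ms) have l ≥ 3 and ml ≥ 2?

Count contributing orbitals for each principal shell:
n=4 → 2; n=5 → 5; n=6 → 9; n=7 → 14; n=8 → 20.
Orbitals: 2 + 5 + 9 + 14 + 20 = 50. Including both spin states (ms = ±1/2) gives 2 × 50 = 100 states.

100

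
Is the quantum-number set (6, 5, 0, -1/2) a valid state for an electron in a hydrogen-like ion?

n = 6 is a positive integer. l = 5 satisfies 0 ≤ l ≤ n−1 = 5. ml = 0 lies in the range −l … +l (here −5 … 5). ms = -1/2 is one of ±1/2.
All four constraints are satisfied.

Allowed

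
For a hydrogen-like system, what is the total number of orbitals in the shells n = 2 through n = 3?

Shell n has n² orbitals: 2²=4 + 3²=9 = 13 orbitals.

13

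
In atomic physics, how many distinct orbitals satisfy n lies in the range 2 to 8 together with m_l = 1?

Treat each shell separately and count matching orbitals:
n=2 → 1; n=3 → 2; n=4 → 3; n=5 → 4; n=6 → 5; n=7 → 6; n=8 → 7.
Total orbitals: 1 + 2 + 3 + 4 + 5 + 6 + 7 = 28.

28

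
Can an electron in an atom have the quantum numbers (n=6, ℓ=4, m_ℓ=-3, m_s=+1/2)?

n = 6 is a positive integer. ℓ = 4 satisfies 0 ≤ ℓ ≤ n−1 = 5. m_ℓ = -3 lies in the range −ℓ … +ℓ (here −4 … 4). m_s = +1/2 is one of ±1/2.
All four constraints are satisfied.

Yes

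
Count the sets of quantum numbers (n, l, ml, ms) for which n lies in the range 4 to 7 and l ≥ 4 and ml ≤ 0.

Count contributing orbitals for each principal shell:
n=5 → 5; n=6 → 11; n=7 → 18.
Orbitals: 5 + 11 + 18 = 34. Including both spin states (ms = ±1/2) gives 2 × 34 = 68 states.

68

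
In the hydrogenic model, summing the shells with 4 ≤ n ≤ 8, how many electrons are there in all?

380

Shell n has n² orbitals: 4²=16 + 5²=25 + 6²=36 + 7²=49 + 8²=64 = 190 orbitals.
Two spin states per orbital: 2 × 190 = 380 electrons.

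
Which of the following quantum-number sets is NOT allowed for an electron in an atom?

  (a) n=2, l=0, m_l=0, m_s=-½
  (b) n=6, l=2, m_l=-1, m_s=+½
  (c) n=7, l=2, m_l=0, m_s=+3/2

(c)

(c) has m_s = +3/2, but an electron's spin must be ±1/2.
The remaining sets (a), (b) satisfy all four rules.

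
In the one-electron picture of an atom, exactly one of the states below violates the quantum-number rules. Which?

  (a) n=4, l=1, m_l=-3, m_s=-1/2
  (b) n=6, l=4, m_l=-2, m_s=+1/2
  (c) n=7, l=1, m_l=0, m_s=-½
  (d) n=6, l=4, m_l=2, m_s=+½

(a)

(a) has |m_l| = 3 > l = 1, violating −l ≤ m_l ≤ l.
The remaining sets (b), (c), (d) satisfy all four rules.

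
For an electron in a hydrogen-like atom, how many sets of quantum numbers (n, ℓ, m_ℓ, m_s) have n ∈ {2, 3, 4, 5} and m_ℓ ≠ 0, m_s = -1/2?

Per-shell orbital counts meeting the constraint:
n=2 → 2; n=3 → 6; n=4 → 12; n=5 → 20.
Orbitals: 2 + 6 + 12 + 20 = 40. With m_s fixed to -1/2 there is one state per orbital, so 40 states.

40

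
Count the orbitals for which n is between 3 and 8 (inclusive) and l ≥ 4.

Work shell by shell — for each n, count the (l, ml) pairs that satisfy l ≥ 4:
n=5 → 9; n=6 → 20; n=7 → 33; n=8 → 48.
Total orbitals: 9 + 20 + 33 + 48 = 110.

110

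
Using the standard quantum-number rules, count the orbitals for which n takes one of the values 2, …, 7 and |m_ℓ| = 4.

For each n in the range, tally the orbitals obeying |m_ℓ| = 4:
n=5 → 2; n=6 → 4; n=7 → 6.
Total orbitals: 2 + 4 + 6 = 12.

12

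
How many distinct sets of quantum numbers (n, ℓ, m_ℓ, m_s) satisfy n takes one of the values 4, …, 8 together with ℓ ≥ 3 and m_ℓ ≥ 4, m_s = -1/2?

Go shell by shell, enumerating (ℓ, m_ℓ) with ℓ ≥ 3 and m_ℓ ≥ 4:
n=5 → 1; n=6 → 3; n=7 → 6; n=8 → 10.
Orbitals: 1 + 3 + 6 + 10 = 20. With m_s fixed to -1/2 there is one state per orbital, so 20 states.

20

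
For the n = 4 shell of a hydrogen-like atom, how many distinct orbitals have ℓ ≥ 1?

For n = 4, ℓ ranges over 0 … 3.
Orbitals with ℓ ≥ 1, by ℓ: ℓ=1 → 3; ℓ=2 → 5; ℓ=3 → 7.
Total orbitals: 3 + 5 + 7 = 15.

15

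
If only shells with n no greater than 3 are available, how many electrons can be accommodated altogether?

28

Total orbitals = 1² + 2² + 3² = 14. Doubling for spin gives 28 electrons.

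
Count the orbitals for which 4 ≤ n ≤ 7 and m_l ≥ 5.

4

For each n in the range, tally the orbitals obeying m_l ≥ 5:
n=6 → 1; n=7 → 3.
Total orbitals: 1 + 3 = 4.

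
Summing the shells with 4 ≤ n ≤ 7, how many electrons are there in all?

252

Shell n has n² orbitals: 4²=16 + 5²=25 + 6²=36 + 7²=49 = 126 orbitals.
Two spin states per orbital: 2 × 126 = 252 electrons.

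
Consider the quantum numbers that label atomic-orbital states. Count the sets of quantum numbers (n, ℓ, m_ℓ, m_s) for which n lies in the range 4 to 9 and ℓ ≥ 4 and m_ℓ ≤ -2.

Treat each shell separately and count matching orbitals:
n=5 → 3; n=6 → 7; n=7 → 12; n=8 → 18; n=9 → 25.
Orbitals: 3 + 7 + 12 + 18 + 25 = 65. Including both spin states (m_s = ±1/2) gives 2 × 65 = 130 states.

130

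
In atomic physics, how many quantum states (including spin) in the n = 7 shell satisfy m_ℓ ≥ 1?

42

With n = 7 the allowed ℓ are 0, 1, …, 6.
The (ℓ, m_ℓ) pairs meeting m_ℓ ≥ 1 give: ℓ=1 → 1; ℓ=2 → 2; ℓ=3 → 3; ℓ=4 → 4; ℓ=5 → 5; ℓ=6 → 6.
Orbitals: 1 + 2 + 3 + 4 + 5 + 6 = 21. Each orbital carries two spin states, so 21 × 2 = 42 states.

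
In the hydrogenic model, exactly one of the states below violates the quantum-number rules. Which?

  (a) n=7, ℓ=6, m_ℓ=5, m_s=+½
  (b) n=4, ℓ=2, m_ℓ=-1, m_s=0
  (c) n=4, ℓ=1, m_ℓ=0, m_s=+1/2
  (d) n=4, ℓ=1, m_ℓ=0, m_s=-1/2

(b) has m_s = 0, but an electron's spin must be ±1/2.
The remaining sets (a), (c), (d) satisfy all four rules.

(b)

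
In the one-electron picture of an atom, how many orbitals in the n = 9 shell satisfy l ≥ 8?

17

Orbitals with l ≥ 8, by l: l=8 → 17.
Total orbitals: 17.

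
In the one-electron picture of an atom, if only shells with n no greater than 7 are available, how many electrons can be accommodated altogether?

Total orbitals = 1² + 2² + 3² + 4² + 5² + 6² + 7² = 140. Doubling for spin gives 280 electrons.

280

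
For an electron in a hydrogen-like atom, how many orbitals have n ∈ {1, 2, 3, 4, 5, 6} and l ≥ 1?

85

Work shell by shell — for each n, count the (l, m_l) pairs that satisfy l ≥ 1:
n=2 → 3; n=3 → 8; n=4 → 15; n=5 → 24; n=6 → 35.
Total orbitals: 3 + 8 + 15 + 24 + 35 = 85.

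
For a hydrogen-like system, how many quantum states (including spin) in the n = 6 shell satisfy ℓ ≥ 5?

22

Go through ℓ = 0, …, 5 (the values permitted for n = 6).
Orbitals with ℓ ≥ 5, by ℓ: ℓ=5 → 11.
Orbitals: 11. Each orbital carries two spin states, so 11 × 2 = 22 states.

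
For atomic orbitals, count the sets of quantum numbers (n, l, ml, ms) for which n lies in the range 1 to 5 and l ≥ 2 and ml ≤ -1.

For each n in the range, tally the orbitals obeying l ≥ 2 and ml ≤ -1:
n=3 → 2; n=4 → 5; n=5 → 9.
Orbitals: 2 + 5 + 9 = 16. Including both spin states (ms = ±1/2) gives 2 × 16 = 32 states.

32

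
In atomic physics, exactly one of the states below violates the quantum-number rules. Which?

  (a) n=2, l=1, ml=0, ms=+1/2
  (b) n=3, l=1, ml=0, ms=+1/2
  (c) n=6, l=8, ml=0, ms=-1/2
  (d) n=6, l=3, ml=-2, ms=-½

(c)

(c) has l = 8 ≥ n = 6, violating 0 ≤ l ≤ n−1.
The remaining sets (a), (b), (d) satisfy all four rules.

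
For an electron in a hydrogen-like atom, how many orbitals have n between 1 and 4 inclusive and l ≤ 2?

23

Go shell by shell, enumerating (l, ml) with l ≤ 2:
n=1 → 1; n=2 → 4; n=3 → 9; n=4 → 9.
Total orbitals: 1 + 4 + 9 + 9 = 23.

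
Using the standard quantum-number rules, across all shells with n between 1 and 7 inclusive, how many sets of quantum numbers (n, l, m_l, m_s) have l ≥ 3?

Go shell by shell, enumerating (l, m_l) with l ≥ 3:
n=4 → 7; n=5 → 16; n=6 → 27; n=7 → 40.
Orbitals: 7 + 16 + 27 + 40 = 90. Including both spin states (m_s = ±1/2) gives 2 × 90 = 180 states.

180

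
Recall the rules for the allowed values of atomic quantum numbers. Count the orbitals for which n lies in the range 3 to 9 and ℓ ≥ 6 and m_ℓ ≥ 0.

Work shell by shell — for each n, count the (ℓ, m_ℓ) pairs that satisfy ℓ ≥ 6 and m_ℓ ≥ 0:
n=7 → 7; n=8 → 15; n=9 → 24.
Total orbitals: 7 + 15 + 24 = 46.

46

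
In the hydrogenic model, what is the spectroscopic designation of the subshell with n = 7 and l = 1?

7p

l = 1 corresponds to the letter 'p', so the subshell is 7p.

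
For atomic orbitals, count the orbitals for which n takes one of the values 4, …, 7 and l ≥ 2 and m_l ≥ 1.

48

Per-shell orbital counts meeting the constraint:
n=4 → 5; n=5 → 9; n=6 → 14; n=7 → 20.
Total orbitals: 5 + 9 + 14 + 20 = 48.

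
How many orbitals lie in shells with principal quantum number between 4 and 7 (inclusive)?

126

Shell n has n² orbitals: 4²=16 + 5²=25 + 6²=36 + 7²=49 = 126 orbitals.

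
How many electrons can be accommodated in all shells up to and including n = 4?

60

Total orbitals = 1² + 2² + 3² + 4² = 30. Doubling for spin gives 60 electrons.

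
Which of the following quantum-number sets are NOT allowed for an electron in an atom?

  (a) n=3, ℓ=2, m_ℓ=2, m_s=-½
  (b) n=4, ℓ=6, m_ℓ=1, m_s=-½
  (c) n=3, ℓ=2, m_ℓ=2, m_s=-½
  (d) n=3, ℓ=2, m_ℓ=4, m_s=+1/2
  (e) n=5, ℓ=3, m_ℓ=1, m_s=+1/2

(b) and (d)

(b) has ℓ = 6 ≥ n = 4, violating 0 ≤ ℓ ≤ n−1.
(d) has |m_ℓ| = 4 > ℓ = 2, violating −ℓ ≤ m_ℓ ≤ ℓ.
The remaining sets (a), (c), (e) satisfy all four rules.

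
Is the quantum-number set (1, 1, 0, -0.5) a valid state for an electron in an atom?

No

The orbital quantum number must satisfy 0 ≤ ℓ ≤ n−1. With n = 1 the allowed ℓ values are 0, so ℓ = 1 is out of range.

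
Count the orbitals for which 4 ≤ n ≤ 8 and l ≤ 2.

Per-shell orbital counts meeting the constraint:
n=4 → 9; n=5 → 9; n=6 → 9; n=7 → 9; n=8 → 9.
Total orbitals: 9 + 9 + 9 + 9 + 9 = 45.

45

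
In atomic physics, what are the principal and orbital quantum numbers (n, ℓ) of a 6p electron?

n = 6, ℓ = 1

The leading integer gives n = 6; the letter 'p' means ℓ = 1.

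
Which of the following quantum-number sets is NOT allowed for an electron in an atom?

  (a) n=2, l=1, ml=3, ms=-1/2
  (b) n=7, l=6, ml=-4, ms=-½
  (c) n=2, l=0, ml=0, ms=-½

(a) has |ml| = 3 > l = 1, violating −l ≤ ml ≤ l.
The remaining sets (b), (c) satisfy all four rules.

(a)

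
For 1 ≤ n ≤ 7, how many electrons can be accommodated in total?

Total orbitals = 1² + 2² + 3² + 4² + 5² + 6² + 7² = 140. Doubling for spin gives 280 electrons.

280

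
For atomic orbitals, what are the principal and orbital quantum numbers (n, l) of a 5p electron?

The leading integer gives n = 5; the letter 'p' means l = 1.

n = 5, l = 1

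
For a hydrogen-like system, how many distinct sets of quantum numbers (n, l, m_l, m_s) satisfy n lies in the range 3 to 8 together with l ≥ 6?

Go shell by shell, enumerating (l, m_l) with l ≥ 6:
n=7 → 13; n=8 → 28.
Orbitals: 13 + 28 = 41. Including both spin states (m_s = ±1/2) gives 2 × 41 = 82 states.

82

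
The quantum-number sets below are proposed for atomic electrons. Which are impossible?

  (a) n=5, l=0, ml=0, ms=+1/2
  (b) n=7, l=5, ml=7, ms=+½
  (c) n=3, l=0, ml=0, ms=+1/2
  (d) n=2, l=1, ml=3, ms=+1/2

(b) and (d)

(b) has |ml| = 7 > l = 5, violating −l ≤ ml ≤ l.
(d) has |ml| = 3 > l = 1, violating −l ≤ ml ≤ l.
The remaining sets (a), (c) satisfy all four rules.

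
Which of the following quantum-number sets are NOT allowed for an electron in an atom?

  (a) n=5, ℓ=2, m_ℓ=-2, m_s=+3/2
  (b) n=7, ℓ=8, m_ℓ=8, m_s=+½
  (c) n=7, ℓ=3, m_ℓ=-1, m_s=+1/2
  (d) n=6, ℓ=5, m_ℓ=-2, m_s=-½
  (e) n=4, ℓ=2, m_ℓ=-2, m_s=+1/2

(a) and (b)

(a) has m_s = +3/2, but an electron's spin must be ±1/2.
(b) has ℓ = 8 ≥ n = 7, violating 0 ≤ ℓ ≤ n−1.
The remaining sets (c), (d), (e) satisfy all four rules.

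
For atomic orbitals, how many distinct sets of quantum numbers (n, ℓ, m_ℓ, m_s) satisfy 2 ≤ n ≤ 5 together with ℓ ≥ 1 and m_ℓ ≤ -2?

Per-shell orbital counts meeting the constraint:
n=3 → 1; n=4 → 3; n=5 → 6.
Orbitals: 1 + 3 + 6 = 10. Including both spin states (m_s = ±1/2) gives 2 × 10 = 20 states.

20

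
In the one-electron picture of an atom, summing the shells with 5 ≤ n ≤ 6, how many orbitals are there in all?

61

Shell n has n² orbitals: 5²=25 + 6²=36 = 61 orbitals.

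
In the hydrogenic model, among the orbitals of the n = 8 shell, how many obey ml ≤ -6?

3

With n = 8 the allowed l are 0, 1, …, 7.
Contributions: l=6 → 1; l=7 → 2.
Total orbitals: 1 + 2 = 3.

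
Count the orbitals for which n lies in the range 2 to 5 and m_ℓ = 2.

Go shell by shell, enumerating (ℓ, m_ℓ) with m_ℓ = 2:
n=3 → 1; n=4 → 2; n=5 → 3.
Total orbitals: 1 + 2 + 3 = 6.

6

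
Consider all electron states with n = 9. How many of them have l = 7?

The n = 9 shell has l = 0 through 8; check each.
Per l-value: l=7 → 15.
Orbitals: 15. Each orbital carries two spin states, so 15 × 2 = 30 states.

30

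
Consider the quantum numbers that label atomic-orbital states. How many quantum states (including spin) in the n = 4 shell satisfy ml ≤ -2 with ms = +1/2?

3

The n = 4 shell has l = 0 through 3; check each.
Orbitals with ml ≤ -2, by l: l=2 → 1; l=3 → 2.
Orbitals: 1 + 2 = 3. With ms fixed to a single value there is one state per orbital, giving 3 states.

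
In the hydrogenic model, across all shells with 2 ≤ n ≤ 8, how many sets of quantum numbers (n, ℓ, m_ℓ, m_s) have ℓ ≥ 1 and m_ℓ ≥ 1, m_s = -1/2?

Treat each shell separately and count matching orbitals:
n=2 → 1; n=3 → 3; n=4 → 6; n=5 → 10; n=6 → 15; n=7 → 21; n=8 → 28.
Orbitals: 1 + 3 + 6 + 10 + 15 + 21 + 28 = 84. With m_s fixed to -1/2 there is one state per orbital, so 84 states.

84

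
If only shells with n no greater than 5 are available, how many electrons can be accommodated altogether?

110

Total orbitals = 1² + 2² + 3² + 4² + 5² = 55. Doubling for spin gives 110 electrons.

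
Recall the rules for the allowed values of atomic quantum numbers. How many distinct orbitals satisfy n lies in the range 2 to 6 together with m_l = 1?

15

Per-shell orbital counts meeting the constraint:
n=2 → 1; n=3 → 2; n=4 → 3; n=5 → 4; n=6 → 5.
Total orbitals: 1 + 2 + 3 + 4 + 5 = 15.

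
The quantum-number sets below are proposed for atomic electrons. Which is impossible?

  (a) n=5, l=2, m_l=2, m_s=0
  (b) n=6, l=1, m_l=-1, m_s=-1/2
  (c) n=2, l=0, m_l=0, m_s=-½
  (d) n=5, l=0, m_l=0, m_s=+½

(a) has m_s = 0, but an electron's spin must be ±1/2.
The remaining sets (b), (c), (d) satisfy all four rules.

(a)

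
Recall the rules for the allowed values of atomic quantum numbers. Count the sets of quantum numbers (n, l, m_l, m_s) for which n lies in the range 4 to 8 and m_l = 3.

Count contributing orbitals for each principal shell:
n=4 → 1; n=5 → 2; n=6 → 3; n=7 → 4; n=8 → 5.
Orbitals: 1 + 2 + 3 + 4 + 5 = 15. Including both spin states (m_s = ±1/2) gives 2 × 15 = 30 states.

30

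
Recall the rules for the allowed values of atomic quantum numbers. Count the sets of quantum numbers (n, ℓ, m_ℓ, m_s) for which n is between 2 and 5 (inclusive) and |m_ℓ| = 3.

Treat each shell separately and count matching orbitals:
n=4 → 2; n=5 → 4.
Orbitals: 2 + 4 = 6. Including both spin states (m_s = ±1/2) gives 2 × 6 = 12 states.

12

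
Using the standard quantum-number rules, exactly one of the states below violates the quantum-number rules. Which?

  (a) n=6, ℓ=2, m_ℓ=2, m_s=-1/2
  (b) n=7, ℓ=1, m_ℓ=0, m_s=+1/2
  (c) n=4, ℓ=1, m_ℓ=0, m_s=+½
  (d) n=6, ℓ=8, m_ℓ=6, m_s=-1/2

(d)

(d) has ℓ = 8 ≥ n = 6, violating 0 ≤ ℓ ≤ n−1.
The remaining sets (a), (b), (c) satisfy all four rules.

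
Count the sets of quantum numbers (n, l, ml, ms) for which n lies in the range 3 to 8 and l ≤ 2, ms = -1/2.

Count contributing orbitals for each principal shell:
n=3 → 9; n=4 → 9; n=5 → 9; n=6 → 9; n=7 → 9; n=8 → 9.
Orbitals: 9 + 9 + 9 + 9 + 9 + 9 = 54. With ms fixed to -1/2 there is one state per orbital, so 54 states.

54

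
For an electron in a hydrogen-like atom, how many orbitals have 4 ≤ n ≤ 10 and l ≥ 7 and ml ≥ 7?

For each n in the range, tally the orbitals obeying l ≥ 7 and ml ≥ 7:
n=8 → 1; n=9 → 3; n=10 → 6.
Total orbitals: 1 + 3 + 6 = 10.

10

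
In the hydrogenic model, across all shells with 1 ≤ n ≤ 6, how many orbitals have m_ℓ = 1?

15

Treat each shell separately and count matching orbitals:
n=2 → 1; n=3 → 2; n=4 → 3; n=5 → 4; n=6 → 5.
Total orbitals: 1 + 2 + 3 + 4 + 5 = 15.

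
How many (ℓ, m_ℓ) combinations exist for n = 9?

The n = 9 shell contains n² = 9² = 81 orbitals.

81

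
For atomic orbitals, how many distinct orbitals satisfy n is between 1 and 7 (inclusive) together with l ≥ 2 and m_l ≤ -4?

10

Work shell by shell — for each n, count the (l, m_l) pairs that satisfy l ≥ 2 and m_l ≤ -4:
n=5 → 1; n=6 → 3; n=7 → 6.
Total orbitals: 1 + 3 + 6 = 10.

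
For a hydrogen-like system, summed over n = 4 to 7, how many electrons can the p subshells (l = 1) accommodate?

A p subshell (l = 1) exists for every n ≥ 2, so shells n = 4, 5, 6, 7 each contribute one — 4 subshells.
Since each p subshell holds 2(2·1+1) = 6 electrons, the total is 4 × 6 = 24.

24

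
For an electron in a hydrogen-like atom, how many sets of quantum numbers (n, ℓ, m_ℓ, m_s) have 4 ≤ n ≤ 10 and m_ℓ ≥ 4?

112

Treat each shell separately and count matching orbitals:
n=5 → 1; n=6 → 3; n=7 → 6; n=8 → 10; n=9 → 15; n=10 → 21.
Orbitals: 1 + 3 + 6 + 10 + 15 + 21 = 56. Including both spin states (m_s = ±1/2) gives 2 × 56 = 112 states.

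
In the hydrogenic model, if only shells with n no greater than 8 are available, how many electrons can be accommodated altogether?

Total orbitals = 1² + 2² + 3² + 4² + 5² + 6² + 7² + 8² = 204. Doubling for spin gives 408 electrons.

408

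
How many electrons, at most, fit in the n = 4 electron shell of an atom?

32

A shell holds 2n² electrons: 2 × 4² = 2 × 16 = 32.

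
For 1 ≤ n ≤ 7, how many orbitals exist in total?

140

Total orbitals = 1² + 2² + 3² + 4² + 5² + 6² + 7² = 140.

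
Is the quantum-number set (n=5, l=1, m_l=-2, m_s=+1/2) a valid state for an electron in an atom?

Not allowed

The magnetic quantum number must satisfy −l ≤ m_l ≤ l. With l = 1, m_l can only be -1, 0, 1, so m_l = -2 is forbidden.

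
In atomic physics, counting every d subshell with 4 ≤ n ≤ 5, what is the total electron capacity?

A d subshell (ℓ = 2) exists for every n ≥ 3, so shells n = 4, 5 each contribute one — 2 subshells.
Since each d subshell holds 2(2·2+1) = 10 electrons, the total is 2 × 10 = 20.

20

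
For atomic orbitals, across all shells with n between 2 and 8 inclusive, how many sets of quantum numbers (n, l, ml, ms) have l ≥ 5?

148

Per-shell orbital counts meeting the constraint:
n=6 → 11; n=7 → 24; n=8 → 39.
Orbitals: 11 + 24 + 39 = 74. Including both spin states (ms = ±1/2) gives 2 × 74 = 148 states.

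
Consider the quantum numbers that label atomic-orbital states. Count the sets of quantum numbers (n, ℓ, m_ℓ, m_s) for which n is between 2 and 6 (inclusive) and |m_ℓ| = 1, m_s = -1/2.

30

Work shell by shell — for each n, count the (ℓ, m_ℓ) pairs that satisfy |m_ℓ| = 1:
n=2 → 2; n=3 → 4; n=4 → 6; n=5 → 8; n=6 → 10.
Orbitals: 2 + 4 + 6 + 8 + 10 = 30. With m_s fixed to -1/2 there is one state per orbital, so 30 states.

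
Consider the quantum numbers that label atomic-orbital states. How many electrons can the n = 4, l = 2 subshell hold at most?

A subshell with l = 2 has 2l+1 = 5 orbitals, each holding 2 electrons (spin ±1/2), so 5 × 2 = 10.

10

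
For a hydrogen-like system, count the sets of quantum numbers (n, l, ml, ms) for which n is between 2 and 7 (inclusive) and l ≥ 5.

Treat each shell separately and count matching orbitals:
n=6 → 11; n=7 → 24.
Orbitals: 11 + 24 = 35. Including both spin states (ms = ±1/2) gives 2 × 35 = 70 states.

70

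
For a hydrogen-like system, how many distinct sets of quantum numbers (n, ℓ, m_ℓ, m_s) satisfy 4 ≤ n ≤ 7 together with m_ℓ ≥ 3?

Treat each shell separately and count matching orbitals:
n=4 → 1; n=5 → 3; n=6 → 6; n=7 → 10.
Orbitals: 1 + 3 + 6 + 10 = 20. Including both spin states (m_s = ±1/2) gives 2 × 20 = 40 states.

40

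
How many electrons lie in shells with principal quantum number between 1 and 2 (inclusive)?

Shell n has n² orbitals: 1²=1 + 2²=4 = 5 orbitals.
Two spin states per orbital: 2 × 5 = 10 electrons.

10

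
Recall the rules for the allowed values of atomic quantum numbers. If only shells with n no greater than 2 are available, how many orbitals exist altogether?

Total orbitals = 1² + 2² = 5.

5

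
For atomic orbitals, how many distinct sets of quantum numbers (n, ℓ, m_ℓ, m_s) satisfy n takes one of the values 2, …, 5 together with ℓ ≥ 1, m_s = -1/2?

50

For each n in the range, tally the orbitals obeying ℓ ≥ 1:
n=2 → 3; n=3 → 8; n=4 → 15; n=5 → 24.
Orbitals: 3 + 8 + 15 + 24 = 50. With m_s fixed to -1/2 there is one state per orbital, so 50 states.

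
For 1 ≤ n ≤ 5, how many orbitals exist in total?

Total orbitals = 1² + 2² + 3² + 4² + 5² = 55.

55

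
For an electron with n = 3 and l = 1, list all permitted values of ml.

ml takes every integer from −l to +l. With l = 1 that gives the 3 values -1, 0, 1.

-1, 0, 1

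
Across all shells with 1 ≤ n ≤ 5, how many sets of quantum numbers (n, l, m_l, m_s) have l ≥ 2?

Count contributing orbitals for each principal shell:
n=3 → 5; n=4 → 12; n=5 → 21.
Orbitals: 5 + 12 + 21 = 38. Including both spin states (m_s = ±1/2) gives 2 × 38 = 76 states.

76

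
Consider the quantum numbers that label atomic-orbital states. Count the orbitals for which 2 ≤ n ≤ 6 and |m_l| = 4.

Work shell by shell — for each n, count the (l, m_l) pairs that satisfy |m_l| = 4:
n=5 → 2; n=6 → 4.
Total orbitals: 2 + 4 = 6.

6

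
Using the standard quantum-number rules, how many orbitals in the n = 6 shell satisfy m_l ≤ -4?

The (l, m_l) pairs meeting m_l ≤ -4 give: l=4 → 1; l=5 → 2.
Total orbitals: 1 + 2 = 3.

3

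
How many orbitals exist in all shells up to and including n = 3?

14

Total orbitals = 1² + 2² + 3² = 14.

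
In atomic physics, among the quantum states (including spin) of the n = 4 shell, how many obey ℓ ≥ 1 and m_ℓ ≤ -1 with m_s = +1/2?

6

Go through ℓ = 0, …, 3 (the values permitted for n = 4).
Per ℓ-value: ℓ=1 → 1; ℓ=2 → 2; ℓ=3 → 3.
Orbitals: 1 + 2 + 3 = 6. With m_s fixed to a single value there is one state per orbital, giving 6 states.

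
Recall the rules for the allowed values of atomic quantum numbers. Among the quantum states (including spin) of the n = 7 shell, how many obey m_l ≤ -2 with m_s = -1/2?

15

The n = 7 shell has l = 0 through 6; check each.
The (l, m_l) pairs meeting m_l ≤ -2 give: l=2 → 1; l=3 → 2; l=4 → 3; l=5 → 4; l=6 → 5.
Orbitals: 1 + 2 + 3 + 4 + 5 = 15. With m_s fixed to a single value there is one state per orbital, giving 15 states.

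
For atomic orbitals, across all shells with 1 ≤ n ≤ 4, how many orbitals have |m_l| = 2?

Per-shell orbital counts meeting the constraint:
n=3 → 2; n=4 → 4.
Total orbitals: 2 + 4 = 6.

6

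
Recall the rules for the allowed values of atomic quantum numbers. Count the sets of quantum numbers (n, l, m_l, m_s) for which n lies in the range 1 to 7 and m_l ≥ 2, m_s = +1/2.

For each n in the range, tally the orbitals obeying m_l ≥ 2:
n=3 → 1; n=4 → 3; n=5 → 6; n=6 → 10; n=7 → 15.
Orbitals: 1 + 3 + 6 + 10 + 15 = 35. With m_s fixed to +1/2 there is one state per orbital, so 35 states.

35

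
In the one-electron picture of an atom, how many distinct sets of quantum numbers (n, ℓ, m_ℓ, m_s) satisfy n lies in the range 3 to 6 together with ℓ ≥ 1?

164

Per-shell orbital counts meeting the constraint:
n=3 → 8; n=4 → 15; n=5 → 24; n=6 → 35.
Orbitals: 8 + 15 + 24 + 35 = 82. Including both spin states (m_s = ±1/2) gives 2 × 82 = 164 states.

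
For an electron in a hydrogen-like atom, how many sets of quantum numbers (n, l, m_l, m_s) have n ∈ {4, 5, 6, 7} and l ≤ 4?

182

Per-shell orbital counts meeting the constraint:
n=4 → 16; n=5 → 25; n=6 → 25; n=7 → 25.
Orbitals: 16 + 25 + 25 + 25 = 91. Including both spin states (m_s = ±1/2) gives 2 × 91 = 182 states.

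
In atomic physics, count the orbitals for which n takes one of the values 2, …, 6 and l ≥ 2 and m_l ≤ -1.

30

For each n in the range, tally the orbitals obeying l ≥ 2 and m_l ≤ -1:
n=3 → 2; n=4 → 5; n=5 → 9; n=6 → 14.
Total orbitals: 2 + 5 + 9 + 14 = 30.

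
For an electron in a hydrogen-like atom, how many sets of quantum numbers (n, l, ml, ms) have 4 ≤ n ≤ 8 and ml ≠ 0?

Work shell by shell — for each n, count the (l, ml) pairs that satisfy ml ≠ 0:
n=4 → 12; n=5 → 20; n=6 → 30; n=7 → 42; n=8 → 56.
Orbitals: 12 + 20 + 30 + 42 + 56 = 160. Including both spin states (ms = ±1/2) gives 2 × 160 = 320 states.

320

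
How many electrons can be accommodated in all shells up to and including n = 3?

28

Total orbitals = 1² + 2² + 3² = 14. Doubling for spin gives 28 electrons.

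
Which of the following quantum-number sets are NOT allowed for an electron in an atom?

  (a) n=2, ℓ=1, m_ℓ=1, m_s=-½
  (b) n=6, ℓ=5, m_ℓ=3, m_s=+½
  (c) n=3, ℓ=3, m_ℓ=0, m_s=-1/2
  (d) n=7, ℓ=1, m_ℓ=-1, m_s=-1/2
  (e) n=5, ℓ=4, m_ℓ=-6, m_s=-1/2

(c) has ℓ = 3 ≥ n = 3, violating 0 ≤ ℓ ≤ n−1.
(e) has |m_ℓ| = 6 > ℓ = 4, violating −ℓ ≤ m_ℓ ≤ ℓ.
The remaining sets (a), (b), (d) satisfy all four rules.

(c) and (e)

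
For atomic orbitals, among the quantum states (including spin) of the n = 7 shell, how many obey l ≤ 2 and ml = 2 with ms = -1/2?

1

Go through l = 0, …, 6 (the values permitted for n = 7).
Per l-value: l=2 → 1.
Orbitals: 1. With ms fixed to a single value there is one state per orbital, giving 1 state.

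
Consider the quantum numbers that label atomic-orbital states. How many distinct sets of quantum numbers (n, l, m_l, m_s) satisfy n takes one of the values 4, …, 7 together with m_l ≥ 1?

Work shell by shell — for each n, count the (l, m_l) pairs that satisfy m_l ≥ 1:
n=4 → 6; n=5 → 10; n=6 → 15; n=7 → 21.
Orbitals: 6 + 10 + 15 + 21 = 52. Including both spin states (m_s = ±1/2) gives 2 × 52 = 104 states.

104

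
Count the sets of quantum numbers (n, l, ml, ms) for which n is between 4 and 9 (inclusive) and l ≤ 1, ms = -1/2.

24

Count contributing orbitals for each principal shell:
n=4 → 4; n=5 → 4; n=6 → 4; n=7 → 4; n=8 → 4; n=9 → 4.
Orbitals: 4 + 4 + 4 + 4 + 4 + 4 = 24. With ms fixed to -1/2 there is one state per orbital, so 24 states.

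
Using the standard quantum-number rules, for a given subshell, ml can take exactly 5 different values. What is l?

ml ranges over 2l+1 integers, so 2l+1 = 5 ⇒ l = 2.

l = 2 (d)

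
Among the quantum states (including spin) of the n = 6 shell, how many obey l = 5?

22

With n = 6 the allowed l are 0, 1, …, 5.
Per l-value: l=5 → 11.
Orbitals: 11. Each orbital carries two spin states, so 11 × 2 = 22 states.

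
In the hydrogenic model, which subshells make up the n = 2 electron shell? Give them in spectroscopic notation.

For n = 2, l runs from 0 to 1. In spectroscopic notation l = 0,1,2,… ↔ s,p,d,f,g,h,i, so the subshells are 2s, 2p.

2s, 2p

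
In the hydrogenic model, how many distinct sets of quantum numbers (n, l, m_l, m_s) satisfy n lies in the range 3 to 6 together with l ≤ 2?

Work shell by shell — for each n, count the (l, m_l) pairs that satisfy l ≤ 2:
n=3 → 9; n=4 → 9; n=5 → 9; n=6 → 9.
Orbitals: 9 + 9 + 9 + 9 = 36. Including both spin states (m_s = ±1/2) gives 2 × 36 = 72 states.

72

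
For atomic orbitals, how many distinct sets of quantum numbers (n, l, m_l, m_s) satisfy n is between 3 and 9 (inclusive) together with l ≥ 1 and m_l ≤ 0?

Work shell by shell — for each n, count the (l, m_l) pairs that satisfy l ≥ 1 and m_l ≤ 0:
n=3 → 5; n=4 → 9; n=5 → 14; n=6 → 20; n=7 → 27; n=8 → 35; n=9 → 44.
Orbitals: 5 + 9 + 14 + 20 + 27 + 35 + 44 = 154. Including both spin states (m_s = ±1/2) gives 2 × 154 = 308 states.

308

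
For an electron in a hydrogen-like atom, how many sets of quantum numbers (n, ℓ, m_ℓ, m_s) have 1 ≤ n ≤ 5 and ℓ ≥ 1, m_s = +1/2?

50

Treat each shell separately and count matching orbitals:
n=2 → 3; n=3 → 8; n=4 → 15; n=5 → 24.
Orbitals: 3 + 8 + 15 + 24 = 50. With m_s fixed to +1/2 there is one state per orbital, so 50 states.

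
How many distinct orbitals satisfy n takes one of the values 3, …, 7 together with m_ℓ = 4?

6

Work shell by shell — for each n, count the (ℓ, m_ℓ) pairs that satisfy m_ℓ = 4:
n=5 → 1; n=6 → 2; n=7 → 3.
Total orbitals: 1 + 2 + 3 = 6.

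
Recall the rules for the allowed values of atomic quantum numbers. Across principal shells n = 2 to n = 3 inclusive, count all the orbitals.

13

Shell n has n² orbitals: 2²=4 + 3²=9 = 13 orbitals.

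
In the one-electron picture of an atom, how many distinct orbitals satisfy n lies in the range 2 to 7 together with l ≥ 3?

Go shell by shell, enumerating (l, m_l) with l ≥ 3:
n=4 → 7; n=5 → 16; n=6 → 27; n=7 → 40.
Total orbitals: 7 + 16 + 27 + 40 = 90.

90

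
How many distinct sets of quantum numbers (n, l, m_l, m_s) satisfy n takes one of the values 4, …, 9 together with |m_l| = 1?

Count contributing orbitals for each principal shell:
n=4 → 6; n=5 → 8; n=6 → 10; n=7 → 12; n=8 → 14; n=9 → 16.
Orbitals: 6 + 8 + 10 + 12 + 14 + 16 = 66. Including both spin states (m_s = ±1/2) gives 2 × 66 = 132 states.

132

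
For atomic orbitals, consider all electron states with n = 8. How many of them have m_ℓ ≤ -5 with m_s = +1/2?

Contributions: ℓ=5 → 1; ℓ=6 → 2; ℓ=7 → 3.
Orbitals: 1 + 2 + 3 = 6. With m_s fixed to a single value there is one state per orbital, giving 6 states.

6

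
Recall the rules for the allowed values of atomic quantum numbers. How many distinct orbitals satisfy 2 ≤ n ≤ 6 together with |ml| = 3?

Treat each shell separately and count matching orbitals:
n=4 → 2; n=5 → 4; n=6 → 6.
Total orbitals: 2 + 4 + 6 = 12.

12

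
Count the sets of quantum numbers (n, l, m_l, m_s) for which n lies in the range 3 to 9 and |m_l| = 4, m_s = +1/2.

30

Go shell by shell, enumerating (l, m_l) with |m_l| = 4:
n=5 → 2; n=6 → 4; n=7 → 6; n=8 → 8; n=9 → 10.
Orbitals: 2 + 4 + 6 + 8 + 10 = 30. With m_s fixed to +1/2 there is one state per orbital, so 30 states.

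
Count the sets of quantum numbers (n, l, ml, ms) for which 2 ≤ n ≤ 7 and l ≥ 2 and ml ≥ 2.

70

For each n in the range, tally the orbitals obeying l ≥ 2 and ml ≥ 2:
n=3 → 1; n=4 → 3; n=5 → 6; n=6 → 10; n=7 → 15.
Orbitals: 1 + 3 + 6 + 10 + 15 = 35. Including both spin states (ms = ±1/2) gives 2 × 35 = 70 states.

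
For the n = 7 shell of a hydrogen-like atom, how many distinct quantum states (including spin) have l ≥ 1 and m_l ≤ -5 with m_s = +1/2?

The n = 7 shell has l = 0 through 6; check each.
Contributions: l=5 → 1; l=6 → 2.
Orbitals: 1 + 2 = 3. With m_s fixed to a single value there is one state per orbital, giving 3 states.

3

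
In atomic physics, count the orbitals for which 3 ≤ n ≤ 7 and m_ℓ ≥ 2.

Count contributing orbitals for each principal shell:
n=3 → 1; n=4 → 3; n=5 → 6; n=6 → 10; n=7 → 15.
Total orbitals: 1 + 3 + 6 + 10 + 15 = 35.

35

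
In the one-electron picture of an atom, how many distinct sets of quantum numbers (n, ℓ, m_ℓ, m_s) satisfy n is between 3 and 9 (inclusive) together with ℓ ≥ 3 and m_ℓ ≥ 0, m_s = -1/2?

Go shell by shell, enumerating (ℓ, m_ℓ) with ℓ ≥ 3 and m_ℓ ≥ 0:
n=4 → 4; n=5 → 9; n=6 → 15; n=7 → 22; n=8 → 30; n=9 → 39.
Orbitals: 4 + 9 + 15 + 22 + 30 + 39 = 119. With m_s fixed to -1/2 there is one state per orbital, so 119 states.

119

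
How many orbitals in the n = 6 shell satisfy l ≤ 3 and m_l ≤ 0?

Go through l = 0, …, 5 (the values permitted for n = 6).
The (l, m_l) pairs meeting l ≤ 3 and m_l ≤ 0 give: l=0 → 1; l=1 → 2; l=2 → 3; l=3 → 4.
Total orbitals: 1 + 2 + 3 + 4 = 10.

10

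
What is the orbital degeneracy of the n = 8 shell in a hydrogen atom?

64

The n = 8 shell contains n² = 8² = 64 orbitals.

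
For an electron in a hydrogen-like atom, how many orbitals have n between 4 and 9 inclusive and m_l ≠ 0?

232

Go shell by shell, enumerating (l, m_l) with m_l ≠ 0:
n=4 → 12; n=5 → 20; n=6 → 30; n=7 → 42; n=8 → 56; n=9 → 72.
Total orbitals: 12 + 20 + 30 + 42 + 56 + 72 = 232.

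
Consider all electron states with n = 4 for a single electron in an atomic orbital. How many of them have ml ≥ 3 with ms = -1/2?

The n = 4 shell has l = 0 through 3; check each.
Orbitals with ml ≥ 3, by l: l=3 → 1.
Orbitals: 1. With ms fixed to a single value there is one state per orbital, giving 1 state.

1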